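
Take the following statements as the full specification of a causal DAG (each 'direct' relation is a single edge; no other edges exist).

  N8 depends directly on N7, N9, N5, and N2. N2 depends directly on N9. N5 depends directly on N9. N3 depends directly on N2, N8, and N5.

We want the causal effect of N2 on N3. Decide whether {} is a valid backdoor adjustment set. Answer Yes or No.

No

Backdoor paths from N2 to N3 (paths whose first edge points into N2):
  P1: N2 <- N9 -> N5 -> N8 -> N3
  P2: N2 <- N9 -> N5 -> N3
  P3: N2 <- N9 -> N8 <- N5 -> N3
  P4: N2 <- N9 -> N8 -> N3
Condition 1 (no descendant of N2 in the set): holds — descendants of N2 are {N3, N8}; none are in {}.
Condition 2 (every backdoor path blocked by {}):
  P1: open — no interior node is in the conditioning set.
  P2: open — no interior node is in the conditioning set.
  P3: blocked at collider N8 (neither it nor any descendant is in the conditioning set).
  P4: open — no interior node is in the conditioning set.
{} does not satisfy the backdoor criterion.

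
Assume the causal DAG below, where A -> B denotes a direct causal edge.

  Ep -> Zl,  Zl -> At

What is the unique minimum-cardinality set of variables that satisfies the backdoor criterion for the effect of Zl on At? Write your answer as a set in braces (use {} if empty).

{}

Variables eligible for adjustment (non-descendants of Zl, excluding Zl and At): {Ep}.
Backdoor paths from Zl to At:
  (none)
With no backdoor paths the empty set already satisfies the criterion, and it is trivially minimal.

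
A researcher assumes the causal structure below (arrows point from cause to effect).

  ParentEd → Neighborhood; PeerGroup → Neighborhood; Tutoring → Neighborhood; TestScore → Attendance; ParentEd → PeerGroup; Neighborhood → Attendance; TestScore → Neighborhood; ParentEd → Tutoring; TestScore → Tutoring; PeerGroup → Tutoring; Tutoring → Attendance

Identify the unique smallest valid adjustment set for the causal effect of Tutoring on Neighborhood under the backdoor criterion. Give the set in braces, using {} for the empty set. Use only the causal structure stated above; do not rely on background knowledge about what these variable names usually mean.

{ParentEd, PeerGroup, TestScore}

Variables eligible for adjustment (non-descendants of Tutoring, excluding Tutoring and Neighborhood): {ParentEd, PeerGroup, TestScore}.
Backdoor paths from Tutoring to Neighborhood:
  P1: Tutoring <- ParentEd -> PeerGroup -> Neighborhood
  P2: Tutoring <- ParentEd -> Neighborhood
  P3: Tutoring <- PeerGroup <- ParentEd -> Neighborhood
  P4: Tutoring <- PeerGroup -> Neighborhood
  P5: Tutoring <- TestScore -> Neighborhood
  P6: Tutoring <- TestScore -> Attendance <- Neighborhood
The empty set is not sufficient: P1 (Tutoring <- ParentEd -> PeerGroup -> Neighborhood) has no collider blocking it and no conditioned non-collider, so it is open.
Try {ParentEd, PeerGroup, TestScore}:
  P1: blocked at fork node ParentEd ∈ conditioning set.
  P2: blocked at fork node ParentEd ∈ conditioning set.
  P3: blocked at chain node PeerGroup ∈ conditioning set.
  P4: blocked at fork node PeerGroup ∈ conditioning set.
  P5: blocked at fork node TestScore ∈ conditioning set.
  P6: blocked at fork node TestScore ∈ conditioning set.
{ParentEd, PeerGroup, TestScore} contains no descendant of Tutoring and blocks every backdoor path.
Every element of {ParentEd, PeerGroup, TestScore} is needed (dropping ParentEd leaves P2 open; dropping PeerGroup leaves P4 open; dropping TestScore leaves P5 open), so no proper subset is valid.
Among all size-3 subsets of the eligible variables, only {ParentEd, PeerGroup, TestScore} blocks every backdoor path, so it is the unique smallest valid adjustment set.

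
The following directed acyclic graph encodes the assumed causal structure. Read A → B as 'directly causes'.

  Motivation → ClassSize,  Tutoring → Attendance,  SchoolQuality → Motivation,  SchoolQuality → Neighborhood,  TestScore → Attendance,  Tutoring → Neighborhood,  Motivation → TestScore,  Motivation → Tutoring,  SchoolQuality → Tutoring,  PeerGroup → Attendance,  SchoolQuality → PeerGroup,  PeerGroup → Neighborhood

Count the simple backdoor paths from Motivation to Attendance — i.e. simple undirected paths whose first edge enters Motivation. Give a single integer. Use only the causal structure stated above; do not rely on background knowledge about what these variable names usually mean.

A backdoor path from Motivation to Attendance is any simple undirected path whose first edge points into Motivation (i.e. leaves Motivation via a parent).
Parents of Motivation: {SchoolQuality}.
Enumerating:
  P1: Motivation <- SchoolQuality -> Tutoring -> Neighborhood <- PeerGroup -> Attendance
  P2: Motivation <- SchoolQuality -> Tutoring -> Attendance
  P3: Motivation <- SchoolQuality -> PeerGroup -> Neighborhood <- Tutoring -> Attendance
  P4: Motivation <- SchoolQuality -> PeerGroup -> Attendance
  P5: Motivation <- SchoolQuality -> Neighborhood <- Tutoring -> Attendance
  P6: Motivation <- SchoolQuality -> Neighborhood <- PeerGroup -> Attendance
That exhausts the simple backdoor paths. Count: 6.

6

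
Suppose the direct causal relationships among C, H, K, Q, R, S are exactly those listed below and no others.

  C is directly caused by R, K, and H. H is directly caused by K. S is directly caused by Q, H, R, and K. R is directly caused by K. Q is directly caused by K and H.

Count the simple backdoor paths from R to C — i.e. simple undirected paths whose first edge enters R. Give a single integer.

A backdoor path from R to C is any simple undirected path whose first edge points into R (i.e. leaves R via a parent).
Parents of R: {K}.
Enumerating:
  P1: R <- K -> H -> C
  P2: R <- K -> Q <- H -> C
  P3: R <- K -> Q -> S <- H -> C
  P4: R <- K -> S <- H -> C
  P5: R <- K -> S <- Q <- H -> C
  P6: R <- K -> C
That exhausts the simple backdoor paths. Count: 6.

6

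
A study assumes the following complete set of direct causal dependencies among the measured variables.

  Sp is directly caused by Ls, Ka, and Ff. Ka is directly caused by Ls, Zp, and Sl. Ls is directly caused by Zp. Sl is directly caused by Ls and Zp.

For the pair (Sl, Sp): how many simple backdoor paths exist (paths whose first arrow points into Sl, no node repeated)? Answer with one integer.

7

A backdoor path from Sl to Sp is any simple undirected path whose first edge points into Sl (i.e. leaves Sl via a parent).
Parents of Sl: {Ls, Zp}.
Enumerating:
  P1: Sl <- Zp -> Ls -> Ka -> Sp
  P2: Sl <- Zp -> Ls -> Sp
  P3: Sl <- Zp -> Ka <- Ls -> Sp
  P4: Sl <- Zp -> Ka -> Sp
  P5: Sl <- Ls <- Zp -> Ka -> Sp
  P6: Sl <- Ls -> Ka -> Sp
  P7: Sl <- Ls -> Sp
That exhausts the simple backdoor paths. Count: 7.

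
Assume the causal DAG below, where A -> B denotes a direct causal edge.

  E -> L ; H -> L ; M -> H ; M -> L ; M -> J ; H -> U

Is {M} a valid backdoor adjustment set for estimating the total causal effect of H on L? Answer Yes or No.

Yes

Backdoor paths from H to L (paths whose first edge points into H):
  P1: H <- M -> L
Condition 1 (no descendant of H in the set): holds — descendants of H are {L, U}; none are in {M}.
Condition 2 (every backdoor path blocked by {M}):
  P1: blocked at fork node M ∈ conditioning set.
{M} satisfies the backdoor criterion.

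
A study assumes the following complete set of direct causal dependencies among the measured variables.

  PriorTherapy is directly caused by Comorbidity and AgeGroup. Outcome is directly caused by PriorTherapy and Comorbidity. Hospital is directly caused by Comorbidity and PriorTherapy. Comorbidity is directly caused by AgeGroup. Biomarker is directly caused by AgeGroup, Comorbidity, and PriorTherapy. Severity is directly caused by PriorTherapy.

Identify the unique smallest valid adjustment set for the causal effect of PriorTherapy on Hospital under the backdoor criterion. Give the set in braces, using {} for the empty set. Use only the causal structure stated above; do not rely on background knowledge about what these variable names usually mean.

{Comorbidity}

Variables eligible for adjustment (non-descendants of PriorTherapy, excluding PriorTherapy and Hospital): {AgeGroup, Comorbidity}.
Backdoor paths from PriorTherapy to Hospital:
  P1: PriorTherapy <- AgeGroup -> Comorbidity -> Hospital
  P2: PriorTherapy <- AgeGroup -> Biomarker <- Comorbidity -> Hospital
  P3: PriorTherapy <- Comorbidity -> Hospital
The empty set is not sufficient: P1 (PriorTherapy <- AgeGroup -> Comorbidity -> Hospital) has no collider blocking it and no conditioned non-collider, so it is open.
Try {Comorbidity}:
  P1: blocked at chain node Comorbidity ∈ conditioning set.
  P2: blocked at collider Biomarker (neither it nor any descendant is in the conditioning set).
  P3: blocked at fork node Comorbidity ∈ conditioning set.
{Comorbidity} contains no descendant of PriorTherapy and blocks every backdoor path.
No other singleton works — e.g. {AgeGroup} leaves P3 open — so {Comorbidity} is the unique smallest valid adjustment set.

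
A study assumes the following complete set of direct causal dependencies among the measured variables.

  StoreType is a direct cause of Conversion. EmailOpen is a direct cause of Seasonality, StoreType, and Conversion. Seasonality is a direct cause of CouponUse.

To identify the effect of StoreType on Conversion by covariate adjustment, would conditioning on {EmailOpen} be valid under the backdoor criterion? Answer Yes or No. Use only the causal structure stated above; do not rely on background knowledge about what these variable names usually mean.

Backdoor paths from StoreType to Conversion (paths whose first edge points into StoreType):
  P1: StoreType <- EmailOpen -> Conversion
Condition 1 (no descendant of StoreType in the set): holds — descendants of StoreType are {Conversion}; none are in {EmailOpen}.
Condition 2 (every backdoor path blocked by {EmailOpen}):
  P1: blocked at fork node EmailOpen ∈ conditioning set.
{EmailOpen} satisfies the backdoor criterion.

Yes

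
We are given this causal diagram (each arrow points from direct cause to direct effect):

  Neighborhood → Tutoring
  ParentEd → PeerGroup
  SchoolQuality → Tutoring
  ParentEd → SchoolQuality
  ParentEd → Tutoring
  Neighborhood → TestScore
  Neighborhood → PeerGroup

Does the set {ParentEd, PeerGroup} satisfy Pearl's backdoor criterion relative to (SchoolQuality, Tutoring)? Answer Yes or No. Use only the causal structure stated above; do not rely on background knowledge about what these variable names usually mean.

Backdoor paths from SchoolQuality to Tutoring (paths whose first edge points into SchoolQuality):
  P1: SchoolQuality <- ParentEd -> PeerGroup <- Neighborhood -> Tutoring
  P2: SchoolQuality <- ParentEd -> Tutoring
Condition 1 (no descendant of SchoolQuality in the set): holds — descendants of SchoolQuality are {Tutoring}; none are in {ParentEd, PeerGroup}.
Condition 2 (every backdoor path blocked by {ParentEd, PeerGroup}):
  P1: blocked at fork node ParentEd ∈ conditioning set.
  P2: blocked at fork node ParentEd ∈ conditioning set.
{ParentEd, PeerGroup} satisfies the backdoor criterion.

Yes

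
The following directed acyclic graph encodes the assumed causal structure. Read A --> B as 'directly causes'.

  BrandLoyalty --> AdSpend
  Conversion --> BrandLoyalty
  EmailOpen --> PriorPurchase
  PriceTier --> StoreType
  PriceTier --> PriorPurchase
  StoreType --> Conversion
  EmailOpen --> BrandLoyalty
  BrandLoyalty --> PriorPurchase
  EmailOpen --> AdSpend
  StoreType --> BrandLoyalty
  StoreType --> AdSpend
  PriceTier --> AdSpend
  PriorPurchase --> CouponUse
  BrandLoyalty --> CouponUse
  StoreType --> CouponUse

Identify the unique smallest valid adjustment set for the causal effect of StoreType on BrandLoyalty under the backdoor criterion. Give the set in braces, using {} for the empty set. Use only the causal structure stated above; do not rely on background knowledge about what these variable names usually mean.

Variables eligible for adjustment (non-descendants of StoreType, excluding StoreType and BrandLoyalty): {EmailOpen, PriceTier}.
Backdoor paths from StoreType to BrandLoyalty:
  P1: StoreType <- PriceTier -> AdSpend <- EmailOpen -> BrandLoyalty
  P2: StoreType <- PriceTier -> AdSpend <- EmailOpen -> PriorPurchase <- BrandLoyalty
  P3: StoreType <- PriceTier -> AdSpend <- EmailOpen -> PriorPurchase -> CouponUse <- BrandLoyalty
  P4: StoreType <- PriceTier -> AdSpend <- BrandLoyalty
  P5: StoreType <- PriceTier -> PriorPurchase <- EmailOpen -> BrandLoyalty
  P6: StoreType <- PriceTier -> PriorPurchase <- EmailOpen -> AdSpend <- BrandLoyalty
  P7: StoreType <- PriceTier -> PriorPurchase <- BrandLoyalty
  P8: StoreType <- PriceTier -> PriorPurchase -> CouponUse <- BrandLoyalty
Each backdoor path contains an unconditioned collider, so every path is already blocked with the empty conditioning set:
  P1: blocked at collider AdSpend (neither it nor any descendant is in the conditioning set).
  P2: blocked at collider AdSpend (neither it nor any descendant is in the conditioning set).
  P3: blocked at collider AdSpend (neither it nor any descendant is in the conditioning set).
  P4: blocked at collider AdSpend (neither it nor any descendant is in the conditioning set).
  P5: blocked at collider PriorPurchase (neither it nor any descendant is in the conditioning set).
  P6: blocked at collider PriorPurchase (neither it nor any descendant is in the conditioning set).
  P7: blocked at collider PriorPurchase (neither it nor any descendant is in the conditioning set).
  P8: blocked at collider CouponUse (neither it nor any descendant is in the conditioning set).
The empty set is therefore the unique smallest valid set.

{}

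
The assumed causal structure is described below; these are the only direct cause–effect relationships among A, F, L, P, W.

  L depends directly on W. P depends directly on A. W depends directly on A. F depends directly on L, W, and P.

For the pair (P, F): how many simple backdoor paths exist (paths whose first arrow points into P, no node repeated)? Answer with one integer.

A backdoor path from P to F is any simple undirected path whose first edge points into P (i.e. leaves P via a parent).
Parents of P: {A}.
Enumerating:
  P1: P <- A -> W -> L -> F
  P2: P <- A -> W -> F
That exhausts the simple backdoor paths. Count: 2.

2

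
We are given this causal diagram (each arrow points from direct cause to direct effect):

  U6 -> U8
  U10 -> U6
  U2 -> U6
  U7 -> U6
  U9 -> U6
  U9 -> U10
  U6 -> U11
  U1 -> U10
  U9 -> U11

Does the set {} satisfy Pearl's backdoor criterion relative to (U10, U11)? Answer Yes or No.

Backdoor paths from U10 to U11 (paths whose first edge points into U10):
  P1: U10 <- U9 -> U6 -> U11
  P2: U10 <- U9 -> U11
Condition 1 (no descendant of U10 in the set): holds — descendants of U10 are {U11, U6, U8}; none are in {}.
Condition 2 (every backdoor path blocked by {}):
  P1: open — no interior node is in the conditioning set.
  P2: open — no interior node is in the conditioning set.
{} does not satisfy the backdoor criterion.

No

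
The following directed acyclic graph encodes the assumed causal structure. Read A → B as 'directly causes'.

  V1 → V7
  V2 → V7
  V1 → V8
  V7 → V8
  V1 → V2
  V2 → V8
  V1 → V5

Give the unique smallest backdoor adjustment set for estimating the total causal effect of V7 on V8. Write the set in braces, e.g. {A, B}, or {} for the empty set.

{V1, V2}

Variables eligible for adjustment (non-descendants of V7, excluding V7 and V8): {V1, V2, V5}.
Backdoor paths from V7 to V8:
  P1: V7 <- V1 -> V2 -> V8
  P2: V7 <- V1 -> V8
  P3: V7 <- V2 <- V1 -> V8
  P4: V7 <- V2 -> V8
The empty set is not sufficient: P1 (V7 <- V1 -> V2 -> V8) has no collider blocking it and no conditioned non-collider, so it is open.
Try {V1, V2}:
  P1: blocked at fork node V1 ∈ conditioning set.
  P2: blocked at fork node V1 ∈ conditioning set.
  P3: blocked at chain node V2 ∈ conditioning set.
  P4: blocked at fork node V2 ∈ conditioning set.
{V1, V2} contains no descendant of V7 and blocks every backdoor path.
Every element of {V1, V2} is needed (dropping V1 leaves P2 open; dropping V2 leaves P4 open), so no proper subset is valid.
Among all size-2 subsets of the eligible variables, only {V1, V2} blocks every backdoor path, so it is the unique smallest valid adjustment set.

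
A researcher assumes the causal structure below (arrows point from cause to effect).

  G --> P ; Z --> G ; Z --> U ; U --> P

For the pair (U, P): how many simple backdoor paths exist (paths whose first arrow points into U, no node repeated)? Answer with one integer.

A backdoor path from U to P is any simple undirected path whose first edge points into U (i.e. leaves U via a parent).
Parents of U: {Z}.
Enumerating:
  P1: U <- Z -> G -> P
That exhausts the simple backdoor paths. Count: 1.

1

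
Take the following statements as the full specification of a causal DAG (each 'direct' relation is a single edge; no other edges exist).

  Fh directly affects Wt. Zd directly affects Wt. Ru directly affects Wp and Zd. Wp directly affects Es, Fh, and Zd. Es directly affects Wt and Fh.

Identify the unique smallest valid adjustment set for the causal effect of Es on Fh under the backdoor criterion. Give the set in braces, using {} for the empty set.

{Wp}

Variables eligible for adjustment (non-descendants of Es, excluding Es and Fh): {Ru, Wp, Zd}.
Backdoor paths from Es to Fh:
  P1: Es <- Wp <- Ru -> Zd -> Wt <- Fh
  P2: Es <- Wp -> Zd -> Wt <- Fh
  P3: Es <- Wp -> Fh
The empty set is not sufficient: P3 (Es <- Wp -> Fh) has no collider blocking it and no conditioned non-collider, so it is open.
Try {Wp}:
  P1: blocked at chain node Wp ∈ conditioning set.
  P2: blocked at fork node Wp ∈ conditioning set.
  P3: blocked at fork node Wp ∈ conditioning set.
{Wp} contains no descendant of Es and blocks every backdoor path.
No other singleton works — e.g. {Ru} leaves P3 open — so {Wp} is the unique smallest valid adjustment set.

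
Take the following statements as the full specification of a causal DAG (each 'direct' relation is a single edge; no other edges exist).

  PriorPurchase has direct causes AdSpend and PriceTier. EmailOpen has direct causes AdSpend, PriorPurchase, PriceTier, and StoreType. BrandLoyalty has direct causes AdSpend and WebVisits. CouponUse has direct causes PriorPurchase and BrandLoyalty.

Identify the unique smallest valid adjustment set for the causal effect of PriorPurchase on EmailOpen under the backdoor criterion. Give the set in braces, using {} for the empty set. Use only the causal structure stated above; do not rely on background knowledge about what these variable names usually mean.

{AdSpend, PriceTier}

Variables eligible for adjustment (non-descendants of PriorPurchase, excluding PriorPurchase and EmailOpen): {AdSpend, BrandLoyalty, PriceTier, StoreType, WebVisits}.
Backdoor paths from PriorPurchase to EmailOpen:
  P1: PriorPurchase <- PriceTier -> EmailOpen
  P2: PriorPurchase <- AdSpend -> EmailOpen
The empty set is not sufficient: P1 (PriorPurchase <- PriceTier -> EmailOpen) has no collider blocking it and no conditioned non-collider, so it is open.
Try {AdSpend, PriceTier}:
  P1: blocked at fork node PriceTier ∈ conditioning set.
  P2: blocked at fork node AdSpend ∈ conditioning set.
{AdSpend, PriceTier} contains no descendant of PriorPurchase and blocks every backdoor path.
Every element of {AdSpend, PriceTier} is needed (dropping AdSpend leaves P2 open; dropping PriceTier leaves P1 open), so no proper subset is valid.
Among all size-2 subsets of the eligible variables, only {AdSpend, PriceTier} blocks every backdoor path, so it is the unique smallest valid adjustment set.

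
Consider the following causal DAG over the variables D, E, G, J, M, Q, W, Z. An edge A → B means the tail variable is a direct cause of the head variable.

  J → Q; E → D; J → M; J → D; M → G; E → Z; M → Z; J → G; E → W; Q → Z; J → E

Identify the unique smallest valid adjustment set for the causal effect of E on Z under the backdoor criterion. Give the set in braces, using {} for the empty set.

Variables eligible for adjustment (non-descendants of E, excluding E and Z): {G, J, M, Q}.
Backdoor paths from E to Z:
  P1: E <- J -> M -> Z
  P2: E <- J -> Q -> Z
  P3: E <- J -> G <- M -> Z
The empty set is not sufficient: P1 (E <- J -> M -> Z) has no collider blocking it and no conditioned non-collider, so it is open.
Try {J}:
  P1: blocked at fork node J ∈ conditioning set.
  P2: blocked at fork node J ∈ conditioning set.
  P3: blocked at fork node J ∈ conditioning set.
{J} contains no descendant of E and blocks every backdoor path.
No other singleton works — e.g. {M} leaves P2 open — so {J} is the unique smallest valid adjustment set.

{J}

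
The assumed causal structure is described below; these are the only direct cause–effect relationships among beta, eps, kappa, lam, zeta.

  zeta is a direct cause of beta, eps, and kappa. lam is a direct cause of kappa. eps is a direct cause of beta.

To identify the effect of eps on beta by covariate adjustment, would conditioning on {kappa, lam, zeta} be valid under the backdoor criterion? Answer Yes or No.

Backdoor paths from eps to beta (paths whose first edge points into eps):
  P1: eps <- zeta -> beta
Condition 1 (no descendant of eps in the set): holds — descendants of eps are {beta}; none are in {kappa, lam, zeta}.
Condition 2 (every backdoor path blocked by {kappa, lam, zeta}):
  P1: blocked at fork node zeta ∈ conditioning set.
{kappa, lam, zeta} satisfies the backdoor criterion.

Yes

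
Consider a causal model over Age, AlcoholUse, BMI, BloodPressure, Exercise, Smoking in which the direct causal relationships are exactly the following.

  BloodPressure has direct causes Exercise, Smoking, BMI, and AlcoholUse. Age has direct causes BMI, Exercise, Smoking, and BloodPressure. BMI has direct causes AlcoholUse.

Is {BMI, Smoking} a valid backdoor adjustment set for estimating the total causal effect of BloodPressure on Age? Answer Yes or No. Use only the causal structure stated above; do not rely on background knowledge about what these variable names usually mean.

Backdoor paths from BloodPressure to Age (paths whose first edge points into BloodPressure):
  P1: BloodPressure <- AlcoholUse -> BMI -> Age
  P2: BloodPressure <- BMI -> Age
  P3: BloodPressure <- Exercise -> Age
  P4: BloodPressure <- Smoking -> Age
Condition 1 (no descendant of BloodPressure in the set): holds — descendants of BloodPressure are {Age}; none are in {BMI, Smoking}.
Condition 2 (every backdoor path blocked by {BMI, Smoking}):
  P1: blocked at chain node BMI ∈ conditioning set.
  P2: blocked at fork node BMI ∈ conditioning set.
  P3: open — no interior node is in the conditioning set.
  P4: blocked at fork node Smoking ∈ conditioning set.
{BMI, Smoking} does not satisfy the backdoor criterion.

No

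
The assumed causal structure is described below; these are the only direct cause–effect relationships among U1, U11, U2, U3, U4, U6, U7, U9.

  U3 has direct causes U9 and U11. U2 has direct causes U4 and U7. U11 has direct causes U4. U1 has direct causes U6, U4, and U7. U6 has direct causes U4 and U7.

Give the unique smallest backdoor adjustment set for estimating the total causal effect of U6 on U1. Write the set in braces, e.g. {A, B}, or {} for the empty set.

{U4, U7}

Variables eligible for adjustment (non-descendants of U6, excluding U6 and U1): {U11, U2, U3, U4, U7, U9}.
Backdoor paths from U6 to U1:
  P1: U6 <- U4 -> U2 <- U7 -> U1
  P2: U6 <- U4 -> U1
  P3: U6 <- U7 -> U2 <- U4 -> U1
  P4: U6 <- U7 -> U1
The empty set is not sufficient: P2 (U6 <- U4 -> U1) has no collider blocking it and no conditioned non-collider, so it is open.
Try {U4, U7}:
  P1: blocked at fork node U4 ∈ conditioning set.
  P2: blocked at fork node U4 ∈ conditioning set.
  P3: blocked at fork node U7 ∈ conditioning set.
  P4: blocked at fork node U7 ∈ conditioning set.
{U4, U7} contains no descendant of U6 and blocks every backdoor path.
Every element of {U4, U7} is needed (dropping U4 leaves P2 open; dropping U7 leaves P4 open), so no proper subset is valid.
Among all size-2 subsets of the eligible variables, only {U4, U7} blocks every backdoor path, so it is the unique smallest valid adjustment set.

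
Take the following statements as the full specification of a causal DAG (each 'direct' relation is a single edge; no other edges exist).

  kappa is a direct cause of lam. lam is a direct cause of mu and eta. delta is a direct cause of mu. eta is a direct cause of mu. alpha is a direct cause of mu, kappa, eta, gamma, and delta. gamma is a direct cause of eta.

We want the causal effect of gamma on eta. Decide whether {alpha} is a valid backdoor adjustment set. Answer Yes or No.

Yes

Backdoor paths from gamma to eta (paths whose first edge points into gamma):
  P1: gamma <- alpha -> delta -> mu <- lam -> eta
  P2: gamma <- alpha -> delta -> mu <- eta
  P3: gamma <- alpha -> kappa -> lam -> eta
  P4: gamma <- alpha -> kappa -> lam -> mu <- eta
  P5: gamma <- alpha -> eta
  P6: gamma <- alpha -> mu <- lam -> eta
  P7: gamma <- alpha -> mu <- eta
Condition 1 (no descendant of gamma in the set): holds — descendants of gamma are {eta, mu}; none are in {alpha}.
Condition 2 (every backdoor path blocked by {alpha}):
  P1: blocked at fork node alpha ∈ conditioning set.
  P2: blocked at fork node alpha ∈ conditioning set.
  P3: blocked at fork node alpha ∈ conditioning set.
  P4: blocked at fork node alpha ∈ conditioning set.
  P5: blocked at fork node alpha ∈ conditioning set.
  P6: blocked at fork node alpha ∈ conditioning set.
  P7: blocked at fork node alpha ∈ conditioning set.
{alpha} satisfies the backdoor criterion.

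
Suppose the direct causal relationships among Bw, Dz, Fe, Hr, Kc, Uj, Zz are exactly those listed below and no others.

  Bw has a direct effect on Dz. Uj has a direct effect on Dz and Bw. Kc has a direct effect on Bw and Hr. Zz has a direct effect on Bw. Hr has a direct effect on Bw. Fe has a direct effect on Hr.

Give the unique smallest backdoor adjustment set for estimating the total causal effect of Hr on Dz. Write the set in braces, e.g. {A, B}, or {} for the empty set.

Variables eligible for adjustment (non-descendants of Hr, excluding Hr and Dz): {Fe, Kc, Uj, Zz}.
Backdoor paths from Hr to Dz:
  P1: Hr <- Kc -> Bw <- Uj -> Dz
  P2: Hr <- Kc -> Bw -> Dz
The empty set is not sufficient: P2 (Hr <- Kc -> Bw -> Dz) has no collider blocking it and no conditioned non-collider, so it is open.
Try {Kc}:
  P1: blocked at fork node Kc ∈ conditioning set.
  P2: blocked at fork node Kc ∈ conditioning set.
{Kc} contains no descendant of Hr and blocks every backdoor path.
No other singleton works — e.g. {Zz} leaves P2 open — so {Kc} is the unique smallest valid adjustment set.

{Kc}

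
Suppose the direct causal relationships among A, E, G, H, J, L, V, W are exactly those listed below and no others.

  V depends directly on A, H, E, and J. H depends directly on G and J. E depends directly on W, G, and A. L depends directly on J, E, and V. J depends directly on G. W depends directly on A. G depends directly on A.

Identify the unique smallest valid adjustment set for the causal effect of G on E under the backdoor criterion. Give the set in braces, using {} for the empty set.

Variables eligible for adjustment (non-descendants of G, excluding G and E): {A, W}.
Backdoor paths from G to E:
  P1: G <- A -> W -> E
  P2: G <- A -> E
  P3: G <- A -> V <- E
  P4: G <- A -> V <- J -> L <- E
  P5: G <- A -> V <- H <- J -> L <- E
  P6: G <- A -> V -> L <- E
The empty set is not sufficient: P1 (G <- A -> W -> E) has no collider blocking it and no conditioned non-collider, so it is open.
Try {A}:
  P1: blocked at fork node A ∈ conditioning set.
  P2: blocked at fork node A ∈ conditioning set.
  P3: blocked at fork node A ∈ conditioning set.
  P4: blocked at fork node A ∈ conditioning set.
  P5: blocked at fork node A ∈ conditioning set.
  P6: blocked at fork node A ∈ conditioning set.
{A} contains no descendant of G and blocks every backdoor path.
No other singleton works — e.g. {W} leaves P2 open — so {A} is the unique smallest valid adjustment set.

{A}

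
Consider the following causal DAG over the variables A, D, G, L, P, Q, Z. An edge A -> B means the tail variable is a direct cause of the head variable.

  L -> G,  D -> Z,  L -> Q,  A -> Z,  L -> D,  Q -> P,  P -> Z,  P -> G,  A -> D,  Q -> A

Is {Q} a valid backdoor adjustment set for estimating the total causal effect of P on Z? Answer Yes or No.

Backdoor paths from P to Z (paths whose first edge points into P):
  P1: P <- Q <- L -> D <- A -> Z
  P2: P <- Q <- L -> D -> Z
  P3: P <- Q -> A -> D -> Z
  P4: P <- Q -> A -> Z
Condition 1 (no descendant of P in the set): holds — descendants of P are {G, Z}; none are in {Q}.
Condition 2 (every backdoor path blocked by {Q}):
  P1: blocked at chain node Q ∈ conditioning set.
  P2: blocked at chain node Q ∈ conditioning set.
  P3: blocked at fork node Q ∈ conditioning set.
  P4: blocked at fork node Q ∈ conditioning set.
{Q} satisfies the backdoor criterion.

Yes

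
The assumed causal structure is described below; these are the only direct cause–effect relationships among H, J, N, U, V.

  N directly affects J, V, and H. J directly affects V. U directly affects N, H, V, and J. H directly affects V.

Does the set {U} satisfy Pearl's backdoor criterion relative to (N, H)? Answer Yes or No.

Yes

Backdoor paths from N to H (paths whose first edge points into N):
  P1: N <- U -> J -> V <- H
  P2: N <- U -> H
  P3: N <- U -> V <- H
Condition 1 (no descendant of N in the set): holds — descendants of N are {H, J, V}; none are in {U}.
Condition 2 (every backdoor path blocked by {U}):
  P1: blocked at fork node U ∈ conditioning set.
  P2: blocked at fork node U ∈ conditioning set.
  P3: blocked at fork node U ∈ conditioning set.
{U} satisfies the backdoor criterion.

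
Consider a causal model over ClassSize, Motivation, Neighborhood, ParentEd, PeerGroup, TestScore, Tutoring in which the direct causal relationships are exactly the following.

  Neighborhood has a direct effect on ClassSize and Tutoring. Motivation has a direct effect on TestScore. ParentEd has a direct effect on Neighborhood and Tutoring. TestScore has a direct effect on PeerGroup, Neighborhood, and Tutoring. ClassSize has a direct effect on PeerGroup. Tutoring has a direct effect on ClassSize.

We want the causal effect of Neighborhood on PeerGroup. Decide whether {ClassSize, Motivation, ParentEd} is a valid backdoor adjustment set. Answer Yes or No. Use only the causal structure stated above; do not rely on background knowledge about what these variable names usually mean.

No

Backdoor paths from Neighborhood to PeerGroup (paths whose first edge points into Neighborhood):
  P1: Neighborhood <- ParentEd -> Tutoring <- TestScore -> PeerGroup
  P2: Neighborhood <- ParentEd -> Tutoring -> ClassSize -> PeerGroup
  P3: Neighborhood <- TestScore -> Tutoring -> ClassSize -> PeerGroup
  P4: Neighborhood <- TestScore -> PeerGroup
Condition 1 (no descendant of Neighborhood in the set): FAILS — ClassSize is a descendant of Neighborhood.
Condition 2 (every backdoor path blocked by {ClassSize, Motivation, ParentEd}):
  P1: blocked at fork node ParentEd ∈ conditioning set.
  P2: blocked at fork node ParentEd ∈ conditioning set.
  P3: blocked at chain node ClassSize ∈ conditioning set.
  P4: open — no interior node is in the conditioning set.
{ClassSize, Motivation, ParentEd} does not satisfy the backdoor criterion.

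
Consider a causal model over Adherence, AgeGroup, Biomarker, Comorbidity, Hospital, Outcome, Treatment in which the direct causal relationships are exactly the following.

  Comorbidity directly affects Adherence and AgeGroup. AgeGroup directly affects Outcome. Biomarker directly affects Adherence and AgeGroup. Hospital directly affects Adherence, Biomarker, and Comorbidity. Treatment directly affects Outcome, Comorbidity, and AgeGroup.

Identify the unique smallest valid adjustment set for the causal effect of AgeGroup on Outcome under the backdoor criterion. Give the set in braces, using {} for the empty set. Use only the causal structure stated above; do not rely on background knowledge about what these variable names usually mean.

{Treatment}

Variables eligible for adjustment (non-descendants of AgeGroup, excluding AgeGroup and Outcome): {Adherence, Biomarker, Comorbidity, Hospital, Treatment}.
Backdoor paths from AgeGroup to Outcome:
  P1: AgeGroup <- Treatment -> Outcome
  P2: AgeGroup <- Biomarker <- Hospital -> Comorbidity <- Treatment -> Outcome
  P3: AgeGroup <- Biomarker <- Hospital -> Adherence <- Comorbidity <- Treatment -> Outcome
  P4: AgeGroup <- Biomarker -> Adherence <- Hospital -> Comorbidity <- Treatment -> Outcome
  P5: AgeGroup <- Biomarker -> Adherence <- Comorbidity <- Treatment -> Outcome
  P6: AgeGroup <- Comorbidity <- Treatment -> Outcome
The empty set is not sufficient: P1 (AgeGroup <- Treatment -> Outcome) has no collider blocking it and no conditioned non-collider, so it is open.
Try {Treatment}:
  P1: blocked at fork node Treatment ∈ conditioning set.
  P2: blocked at collider Comorbidity (neither it nor any descendant is in the conditioning set).
  P3: blocked at collider Adherence (neither it nor any descendant is in the conditioning set).
  P4: blocked at collider Adherence (neither it nor any descendant is in the conditioning set).
  P5: blocked at collider Adherence (neither it nor any descendant is in the conditioning set).
  P6: blocked at fork node Treatment ∈ conditioning set.
{Treatment} contains no descendant of AgeGroup and blocks every backdoor path.
No other singleton works — e.g. {Hospital} leaves P1 open — so {Treatment} is the unique smallest valid adjustment set.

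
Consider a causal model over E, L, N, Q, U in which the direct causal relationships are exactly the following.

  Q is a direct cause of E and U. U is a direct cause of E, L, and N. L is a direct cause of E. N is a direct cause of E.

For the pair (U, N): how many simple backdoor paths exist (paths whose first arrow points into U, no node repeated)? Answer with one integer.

A backdoor path from U to N is any simple undirected path whose first edge points into U (i.e. leaves U via a parent).
Parents of U: {Q}.
Enumerating:
  P1: U <- Q -> E <- N
That exhausts the simple backdoor paths. Count: 1.

1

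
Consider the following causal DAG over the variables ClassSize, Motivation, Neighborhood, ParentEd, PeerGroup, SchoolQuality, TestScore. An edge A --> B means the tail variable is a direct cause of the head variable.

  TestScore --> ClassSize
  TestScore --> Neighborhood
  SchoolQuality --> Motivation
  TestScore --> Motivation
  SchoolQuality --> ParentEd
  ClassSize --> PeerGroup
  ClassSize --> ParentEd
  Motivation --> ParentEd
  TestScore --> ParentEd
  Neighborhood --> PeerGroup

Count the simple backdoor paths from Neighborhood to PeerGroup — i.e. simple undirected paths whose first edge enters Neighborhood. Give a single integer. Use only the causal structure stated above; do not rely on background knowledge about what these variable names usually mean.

A backdoor path from Neighborhood to PeerGroup is any simple undirected path whose first edge points into Neighborhood (i.e. leaves Neighborhood via a parent).
Parents of Neighborhood: {TestScore}.
Enumerating:
  P1: Neighborhood <- TestScore -> ClassSize -> PeerGroup
  P2: Neighborhood <- TestScore -> Motivation <- SchoolQuality -> ParentEd <- ClassSize -> PeerGroup
  P3: Neighborhood <- TestScore -> Motivation -> ParentEd <- ClassSize -> PeerGroup
  P4: Neighborhood <- TestScore -> ParentEd <- ClassSize -> PeerGroup
That exhausts the simple backdoor paths. Count: 4.

4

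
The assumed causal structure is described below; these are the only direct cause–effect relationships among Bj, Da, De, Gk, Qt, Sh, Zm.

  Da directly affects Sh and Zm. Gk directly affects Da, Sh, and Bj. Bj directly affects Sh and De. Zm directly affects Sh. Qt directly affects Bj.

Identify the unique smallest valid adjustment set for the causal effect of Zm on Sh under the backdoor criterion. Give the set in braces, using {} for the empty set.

{Da}

Variables eligible for adjustment (non-descendants of Zm, excluding Zm and Sh): {Bj, Da, De, Gk, Qt}.
Backdoor paths from Zm to Sh:
  P1: Zm <- Da <- Gk -> Bj -> Sh
  P2: Zm <- Da <- Gk -> Sh
  P3: Zm <- Da -> Sh
The empty set is not sufficient: P1 (Zm <- Da <- Gk -> Bj -> Sh) has no collider blocking it and no conditioned non-collider, so it is open.
Try {Da}:
  P1: blocked at chain node Da ∈ conditioning set.
  P2: blocked at chain node Da ∈ conditioning set.
  P3: blocked at fork node Da ∈ conditioning set.
{Da} contains no descendant of Zm and blocks every backdoor path.
No other singleton works — e.g. {Gk} leaves P3 open — so {Da} is the unique smallest valid adjustment set.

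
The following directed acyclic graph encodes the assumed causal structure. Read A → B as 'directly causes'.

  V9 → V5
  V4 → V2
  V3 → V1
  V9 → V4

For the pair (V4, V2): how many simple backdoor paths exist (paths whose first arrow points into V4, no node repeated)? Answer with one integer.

0

A backdoor path from V4 to V2 is any simple undirected path whose first edge points into V4 (i.e. leaves V4 via a parent).
Parents of V4: {V9}.
No simple path from any parent of V4 reaches V2 without revisiting V4, so there are no backdoor paths.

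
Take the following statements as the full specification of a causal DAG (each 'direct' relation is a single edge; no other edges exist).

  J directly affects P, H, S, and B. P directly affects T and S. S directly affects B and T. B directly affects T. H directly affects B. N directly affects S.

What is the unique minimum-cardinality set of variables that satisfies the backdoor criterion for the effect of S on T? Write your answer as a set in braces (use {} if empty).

{J, P}

Variables eligible for adjustment (non-descendants of S, excluding S and T): {H, J, N, P}.
Backdoor paths from S to T:
  P1: S <- J -> P -> T
  P2: S <- J -> H -> B -> T
  P3: S <- J -> B -> T
  P4: S <- P <- J -> H -> B -> T
  P5: S <- P <- J -> B -> T
  P6: S <- P -> T
The empty set is not sufficient: P1 (S <- J -> P -> T) has no collider blocking it and no conditioned non-collider, so it is open.
Try {J, P}:
  P1: blocked at fork node J ∈ conditioning set.
  P2: blocked at fork node J ∈ conditioning set.
  P3: blocked at fork node J ∈ conditioning set.
  P4: blocked at chain node P ∈ conditioning set.
  P5: blocked at chain node P ∈ conditioning set.
  P6: blocked at fork node P ∈ conditioning set.
{J, P} contains no descendant of S and blocks every backdoor path.
Every element of {J, P} is needed (dropping J leaves P2 open; dropping P leaves P6 open), so no proper subset is valid.
Among all size-2 subsets of the eligible variables, only {J, P} blocks every backdoor path, so it is the unique smallest valid adjustment set.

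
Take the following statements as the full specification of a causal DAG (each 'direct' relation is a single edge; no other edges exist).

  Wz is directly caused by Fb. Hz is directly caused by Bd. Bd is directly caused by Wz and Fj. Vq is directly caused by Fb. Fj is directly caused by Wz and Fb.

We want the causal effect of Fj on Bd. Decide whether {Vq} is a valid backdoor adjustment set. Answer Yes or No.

Backdoor paths from Fj to Bd (paths whose first edge points into Fj):
  P1: Fj <- Fb -> Wz -> Bd
  P2: Fj <- Wz -> Bd
Condition 1 (no descendant of Fj in the set): holds — descendants of Fj are {Bd, Hz}; none are in {Vq}.
Condition 2 (every backdoor path blocked by {Vq}):
  P1: open — no interior node is in the conditioning set.
  P2: open — no interior node is in the conditioning set.
{Vq} does not satisfy the backdoor criterion.

No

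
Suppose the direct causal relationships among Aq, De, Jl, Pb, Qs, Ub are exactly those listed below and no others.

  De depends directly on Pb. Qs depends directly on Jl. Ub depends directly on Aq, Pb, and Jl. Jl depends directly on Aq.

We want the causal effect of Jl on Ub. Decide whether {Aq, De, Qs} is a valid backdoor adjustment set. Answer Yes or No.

Backdoor paths from Jl to Ub (paths whose first edge points into Jl):
  P1: Jl <- Aq -> Ub
Condition 1 (no descendant of Jl in the set): FAILS — Qs is a descendant of Jl.
Condition 2 (every backdoor path blocked by {Aq, De, Qs}):
  P1: blocked at fork node Aq ∈ conditioning set.
{Aq, De, Qs} does not satisfy the backdoor criterion.

No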